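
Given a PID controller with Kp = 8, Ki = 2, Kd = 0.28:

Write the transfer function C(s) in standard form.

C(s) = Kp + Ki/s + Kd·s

Substituting values: C(s) = 8 + 2/s + 0.28s = (0.28s² + 8s + 2)/s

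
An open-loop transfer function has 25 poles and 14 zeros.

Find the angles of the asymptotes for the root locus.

n - m = 25 - 14 = 11. Angles: θk = (2k + 1)·180°/11 = 16.36°, 49.09°, 81.82°, 114.55°, 147.27°, 180°, 212.73°, 245.45°, 278.18°, 310.91°, 343.64°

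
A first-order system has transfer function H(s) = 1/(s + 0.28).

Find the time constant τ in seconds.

For H(s) = 1/(s + 1/τ), the pole is at -1/τ = -0.28, so τ = 1/0.28 = 3.5714 s.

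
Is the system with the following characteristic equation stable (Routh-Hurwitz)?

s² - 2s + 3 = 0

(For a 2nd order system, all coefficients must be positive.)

Coefficients: 1, -2, 3. b=-2 not positive, so system is unstable.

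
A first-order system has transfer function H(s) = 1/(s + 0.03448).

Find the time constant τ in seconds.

For H(s) = 1/(s + 1/τ), the pole is at -1/τ = -0.03448, so τ = 1/0.03448 = 29 s.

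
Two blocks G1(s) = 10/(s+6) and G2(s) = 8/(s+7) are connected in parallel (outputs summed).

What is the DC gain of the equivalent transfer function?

Parallel: G_eq = G1 + G2. DC gain = G1(0) + G2(0) = 10/6 + 8/7 = 1.6667 + 1.1429 = 2.8095.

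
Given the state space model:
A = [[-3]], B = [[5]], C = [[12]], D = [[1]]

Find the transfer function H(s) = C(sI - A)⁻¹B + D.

(sI - A)⁻¹ = 1/(s + 3). H(s) = 12×5/(s + 3) + 1 = (s + 63)/(s + 3).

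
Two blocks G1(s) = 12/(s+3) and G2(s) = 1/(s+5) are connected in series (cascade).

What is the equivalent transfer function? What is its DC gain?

Series: multiply transfer functions. G_eq = 12/(s+3) × 1/(s+5) = 12/((s+3)(s+5)). DC gain = 12/(3×5) = 0.8.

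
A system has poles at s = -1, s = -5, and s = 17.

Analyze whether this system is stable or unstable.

Pole(s) at s = 17 are not in the left half-plane. System is unstable.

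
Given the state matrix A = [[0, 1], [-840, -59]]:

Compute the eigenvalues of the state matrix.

det(A - λI) = λ² - (-59)λ + 840 = (λ - (-35))(λ - (-24)). Eigenvalues: -35, -24.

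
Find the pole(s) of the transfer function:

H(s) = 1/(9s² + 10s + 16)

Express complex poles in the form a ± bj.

Discriminant = 10² - 4×9×16 = 100 - 576 = -476 < 0, so the poles are a complex conjugate pair s = (-10 ± j√476)/(2×9). Real part = -10/(2×9) = -10/18 ≈ -0.5556; imaginary part = ±√476/(2×9) ≈ 1.2121. Poles: s = -0.5556 ± 1.2121j.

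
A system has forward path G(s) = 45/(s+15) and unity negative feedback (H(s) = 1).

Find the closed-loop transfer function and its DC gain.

T(s) = G/(1+GH) = [45/(s+15)] / [1 + 45/(s+15)] = 45/(s+15+45) = 45/(s+60). DC gain = 45/60 = 0.75.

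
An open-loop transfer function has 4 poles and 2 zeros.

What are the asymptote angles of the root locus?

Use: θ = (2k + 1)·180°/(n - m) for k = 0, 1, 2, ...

n - m = 4 - 2 = 2. Angles: θk = (2k + 1)·180°/2 = 90°, 270°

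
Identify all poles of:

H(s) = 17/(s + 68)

Pole is where denominator = 0: s + 68 = 0, so s = -68.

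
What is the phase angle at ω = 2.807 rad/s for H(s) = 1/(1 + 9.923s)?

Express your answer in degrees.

Phase = -arctan(ωτ) = -arctan(2.807 × 9.923) = -87.9°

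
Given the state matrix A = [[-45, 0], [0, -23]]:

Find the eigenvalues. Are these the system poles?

For diagonal matrix, eigenvalues are diagonal entries: λ₁ = -45, λ₂ = -23. Eigenvalues of A = system poles.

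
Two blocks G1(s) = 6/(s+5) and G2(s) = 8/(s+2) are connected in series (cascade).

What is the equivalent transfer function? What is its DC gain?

Series: multiply transfer functions. G_eq = 6/(s+5) × 8/(s+2) = 48/((s+5)(s+2)). DC gain = 48/(5×2) = 4.8.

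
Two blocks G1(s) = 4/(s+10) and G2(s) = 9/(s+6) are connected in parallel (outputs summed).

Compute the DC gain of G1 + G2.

Parallel: G_eq = G1 + G2. DC gain = G1(0) + G2(0) = 4/10 + 9/6 = 0.4 + 1.5 = 1.9.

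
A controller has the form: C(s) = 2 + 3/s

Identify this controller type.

This is a Proportional-Integral (PI) controller.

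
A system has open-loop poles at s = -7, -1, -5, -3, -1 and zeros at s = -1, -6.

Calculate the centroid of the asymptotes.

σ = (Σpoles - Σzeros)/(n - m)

σ = (Σpoles - Σzeros)/(n - m) = (-17 - (-7))/(5 - 2) = -10/3 = -3.33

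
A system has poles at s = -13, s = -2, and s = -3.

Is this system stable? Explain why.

All poles are in the left half-plane. System is stable.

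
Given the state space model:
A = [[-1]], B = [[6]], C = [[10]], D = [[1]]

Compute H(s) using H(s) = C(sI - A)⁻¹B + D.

(sI - A)⁻¹ = 1/(s + 1). H(s) = 10×6/(s + 1) + 1 = (s + 61)/(s + 1).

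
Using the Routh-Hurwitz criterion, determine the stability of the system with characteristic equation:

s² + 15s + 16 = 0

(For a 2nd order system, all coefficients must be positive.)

Coefficients: 1, 15, 16. All positive, so system is stable.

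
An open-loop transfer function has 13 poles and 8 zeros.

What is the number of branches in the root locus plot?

Root locus has n branches where n = number of poles = 13.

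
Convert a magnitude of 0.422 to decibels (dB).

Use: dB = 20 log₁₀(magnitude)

dB = 20 log₁₀(0.422) = -7.5 dB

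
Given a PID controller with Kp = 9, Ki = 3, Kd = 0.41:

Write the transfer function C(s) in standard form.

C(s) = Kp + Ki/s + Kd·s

Substituting values: C(s) = 9 + 3/s + 0.41s = (0.41s² + 9s + 3)/s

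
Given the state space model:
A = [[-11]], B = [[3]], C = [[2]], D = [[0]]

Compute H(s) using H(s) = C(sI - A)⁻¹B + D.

(sI - A)⁻¹ = 1/(s + 11). H(s) = 2 × 3/(s + 11) + 0 = 6/(s + 11).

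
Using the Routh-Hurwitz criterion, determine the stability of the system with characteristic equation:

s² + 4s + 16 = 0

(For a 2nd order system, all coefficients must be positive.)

Coefficients: 1, 4, 16. All positive, so system is stable.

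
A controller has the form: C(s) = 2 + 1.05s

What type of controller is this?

This is a Proportional-Derivative (PD) controller.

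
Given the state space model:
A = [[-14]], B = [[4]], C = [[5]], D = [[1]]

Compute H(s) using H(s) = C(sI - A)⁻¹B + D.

(sI - A)⁻¹ = 1/(s + 14). H(s) = 5×4/(s + 14) + 1 = (s + 34)/(s + 14).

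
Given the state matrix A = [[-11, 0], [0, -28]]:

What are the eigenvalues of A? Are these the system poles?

For diagonal matrix, eigenvalues are diagonal entries: λ₁ = -11, λ₂ = -28. Eigenvalues of A = system poles.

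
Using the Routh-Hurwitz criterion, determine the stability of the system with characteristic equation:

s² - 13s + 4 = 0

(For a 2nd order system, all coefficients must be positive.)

Coefficients: 1, -13, 4. b=-13 not positive, so system is unstable.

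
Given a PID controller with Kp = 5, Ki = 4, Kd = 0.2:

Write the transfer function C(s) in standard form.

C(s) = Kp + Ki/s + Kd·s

Substituting values: C(s) = 5 + 4/s + 0.2s = (0.2s² + 5s + 4)/s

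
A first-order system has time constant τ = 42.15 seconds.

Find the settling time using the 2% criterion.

For first-order system, 2% settling time ≈ 4τ = 4 × 42.15 = 168.6 s.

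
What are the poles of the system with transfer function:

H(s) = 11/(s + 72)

Pole is where denominator = 0: s + 72 = 0, so s = -72.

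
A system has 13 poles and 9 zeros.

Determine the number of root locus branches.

Root locus has n branches where n = number of poles = 13.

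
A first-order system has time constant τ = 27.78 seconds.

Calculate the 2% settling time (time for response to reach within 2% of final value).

For first-order system, 2% settling time ≈ 4τ = 4 × 27.78 = 111.12 s.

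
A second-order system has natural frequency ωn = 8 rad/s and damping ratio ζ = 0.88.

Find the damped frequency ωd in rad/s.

ωd = ωn√(1 - ζ²) = 8√(1 - 0.88²) = 3.8 rad/s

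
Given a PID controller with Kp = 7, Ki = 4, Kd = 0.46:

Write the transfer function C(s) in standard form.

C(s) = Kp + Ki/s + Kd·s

Substituting values: C(s) = 7 + 4/s + 0.46s = (0.46s² + 7s + 4)/s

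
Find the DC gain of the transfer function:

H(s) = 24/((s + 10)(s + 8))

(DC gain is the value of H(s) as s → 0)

DC gain = H(0) = 24/(10 × 8) = 24/80 = 0.3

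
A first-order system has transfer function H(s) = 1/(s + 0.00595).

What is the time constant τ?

For H(s) = 1/(s + 1/τ), the pole is at -1/τ = -0.00595, so τ = 1/0.00595 = 168.1 s.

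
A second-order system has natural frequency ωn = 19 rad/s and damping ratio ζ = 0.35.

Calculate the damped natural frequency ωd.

ωd = ωn√(1 - ζ²) = 19√(1 - 0.35²) = 17.8 rad/s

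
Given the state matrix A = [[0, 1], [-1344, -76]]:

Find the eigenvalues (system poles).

det(A - λI) = λ² - (-76)λ + 1344 = (λ - (-48))(λ - (-28)). Eigenvalues: -48, -28.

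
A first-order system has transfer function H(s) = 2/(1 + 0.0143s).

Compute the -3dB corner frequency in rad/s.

Corner frequency = 1/τ = 1/0.0143 = 69.93 rad/s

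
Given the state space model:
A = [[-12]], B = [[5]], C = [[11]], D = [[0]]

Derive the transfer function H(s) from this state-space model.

(sI - A)⁻¹ = 1/(s + 12). H(s) = 11 × 5/(s + 12) + 0 = 55/(s + 12).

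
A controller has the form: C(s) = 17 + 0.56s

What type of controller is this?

This is a Proportional-Derivative (PD) controller.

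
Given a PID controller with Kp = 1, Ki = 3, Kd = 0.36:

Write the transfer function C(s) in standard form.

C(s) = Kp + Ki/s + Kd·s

Substituting values: C(s) = 1 + 3/s + 0.36s = (0.36s² + s + 3)/s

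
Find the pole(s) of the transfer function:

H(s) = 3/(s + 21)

Pole is where denominator = 0: s + 21 = 0, so s = -21.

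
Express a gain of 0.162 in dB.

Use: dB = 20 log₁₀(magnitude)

dB = 20 log₁₀(0.162) = -15.8 dB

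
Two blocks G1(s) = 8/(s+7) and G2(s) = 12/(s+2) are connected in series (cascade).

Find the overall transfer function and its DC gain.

Series: multiply transfer functions. G_eq = 8/(s+7) × 12/(s+2) = 96/((s+7)(s+2)). DC gain = 96/(7×2) = 6.8571.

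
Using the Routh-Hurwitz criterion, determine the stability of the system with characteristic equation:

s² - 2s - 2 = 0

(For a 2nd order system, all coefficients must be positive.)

Coefficients: 1, -2, -2. b=-2, c=-2 not positive, so system is unstable.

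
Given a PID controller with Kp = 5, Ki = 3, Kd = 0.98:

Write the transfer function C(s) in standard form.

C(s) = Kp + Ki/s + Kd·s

Substituting values: C(s) = 5 + 3/s + 0.98s = (0.98s² + 5s + 3)/s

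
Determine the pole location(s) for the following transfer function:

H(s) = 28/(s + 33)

Pole is where denominator = 0: s + 33 = 0, so s = -33.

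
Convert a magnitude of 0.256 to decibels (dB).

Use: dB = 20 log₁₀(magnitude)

dB = 20 log₁₀(0.256) = -11.8 dB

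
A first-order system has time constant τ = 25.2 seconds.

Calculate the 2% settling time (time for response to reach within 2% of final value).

For first-order system, 2% settling time ≈ 4τ = 4 × 25.2 = 100.8 s.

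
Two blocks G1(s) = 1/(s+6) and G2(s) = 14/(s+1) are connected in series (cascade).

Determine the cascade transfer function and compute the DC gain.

Series: multiply transfer functions. G_eq = 1/(s+6) × 14/(s+1) = 14/((s+6)(s+1)). DC gain = 14/(6×1) = 2.3333.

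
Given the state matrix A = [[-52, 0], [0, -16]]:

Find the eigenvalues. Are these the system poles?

For diagonal matrix, eigenvalues are diagonal entries: λ₁ = -52, λ₂ = -16. Eigenvalues of A = system poles.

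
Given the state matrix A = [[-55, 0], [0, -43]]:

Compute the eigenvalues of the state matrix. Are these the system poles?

For diagonal matrix, eigenvalues are diagonal entries: λ₁ = -55, λ₂ = -43. Eigenvalues of A = system poles.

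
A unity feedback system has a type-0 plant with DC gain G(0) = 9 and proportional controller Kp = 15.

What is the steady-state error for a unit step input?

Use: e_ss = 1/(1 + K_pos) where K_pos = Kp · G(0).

K_pos = Kp · G(0) = 15 × 9 = 135. e_ss = 1/(1 + 135) = 0.0074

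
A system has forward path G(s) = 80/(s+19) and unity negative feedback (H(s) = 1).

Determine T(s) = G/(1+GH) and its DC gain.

T(s) = G/(1+GH) = [80/(s+19)] / [1 + 80/(s+19)] = 80/(s+19+80) = 80/(s+99). DC gain = 80/99 = 0.8081.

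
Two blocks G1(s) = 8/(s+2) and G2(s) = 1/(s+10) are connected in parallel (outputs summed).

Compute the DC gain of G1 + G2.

Parallel: G_eq = G1 + G2. DC gain = G1(0) + G2(0) = 8/2 + 1/10 = 4 + 0.1 = 4.1.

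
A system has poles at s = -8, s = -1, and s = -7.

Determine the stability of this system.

All poles are in the left half-plane. System is stable.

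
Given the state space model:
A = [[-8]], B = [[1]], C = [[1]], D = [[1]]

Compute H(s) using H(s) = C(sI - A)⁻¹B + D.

(sI - A)⁻¹ = 1/(s + 8). H(s) = 1×1/(s + 8) + 1 = (s + 9)/(s + 8).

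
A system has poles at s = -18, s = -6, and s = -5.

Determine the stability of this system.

All poles are in the left half-plane. System is stable.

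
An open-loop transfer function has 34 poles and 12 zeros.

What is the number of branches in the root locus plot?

Root locus has n branches where n = number of poles = 34.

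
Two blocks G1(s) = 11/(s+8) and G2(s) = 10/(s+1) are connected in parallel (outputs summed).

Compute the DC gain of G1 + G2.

Parallel: G_eq = G1 + G2. DC gain = G1(0) + G2(0) = 11/8 + 10/1 = 1.375 + 10 = 11.375.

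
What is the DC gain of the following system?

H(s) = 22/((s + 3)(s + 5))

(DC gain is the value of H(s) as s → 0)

DC gain = H(0) = 22/(3 × 5) = 22/15 = 1.4667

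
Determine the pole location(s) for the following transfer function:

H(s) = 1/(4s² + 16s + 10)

Discriminant = 16² - 4×4×10 = 256 - 160 = 96 > 0, so two distinct real poles. Using quadratic formula: s = (-16 ± √96)/(2×4) = (-16 ± √96)/8, with √96 ≈ 9.7980. s₁ ≈ -0.7753, s₂ ≈ -3.2247. Poles: s₁ = -0.7753, s₂ = -3.2247.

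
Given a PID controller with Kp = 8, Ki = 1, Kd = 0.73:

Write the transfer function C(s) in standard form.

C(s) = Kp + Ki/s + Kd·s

Substituting values: C(s) = 8 + 1/s + 0.73s = (0.73s² + 8s + 1)/s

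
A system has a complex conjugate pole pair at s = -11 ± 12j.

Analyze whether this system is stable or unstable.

Real part of poles is -11 (< 0, left half-plane). Stable.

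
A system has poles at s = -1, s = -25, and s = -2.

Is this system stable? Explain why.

All poles are in the left half-plane. System is stable.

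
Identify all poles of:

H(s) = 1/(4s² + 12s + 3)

Discriminant = 12² - 4×4×3 = 144 - 48 = 96 > 0, so two distinct real poles. Using quadratic formula: s = (-12 ± √96)/(2×4) = (-12 ± √96)/8, with √96 ≈ 9.7980. s₁ ≈ -0.2753, s₂ ≈ -2.7247. Poles: s₁ = -0.2753, s₂ = -2.7247.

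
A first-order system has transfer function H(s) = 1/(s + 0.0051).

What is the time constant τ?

For H(s) = 1/(s + 1/τ), the pole is at -1/τ = -0.0051, so τ = 1/0.0051 = 196.1 s.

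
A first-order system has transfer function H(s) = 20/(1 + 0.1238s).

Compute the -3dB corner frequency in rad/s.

Corner frequency = 1/τ = 1/0.1238 = 8.078 rad/s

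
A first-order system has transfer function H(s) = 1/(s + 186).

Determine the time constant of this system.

For H(s) = 1/(s + 1/τ), the pole is at -1/τ = -186, so τ = 1/186 = 0.0054 s.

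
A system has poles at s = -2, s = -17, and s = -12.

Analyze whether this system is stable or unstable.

All poles are in the left half-plane. System is stable.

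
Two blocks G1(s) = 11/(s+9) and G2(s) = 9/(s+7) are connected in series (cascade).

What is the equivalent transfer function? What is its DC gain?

Series: multiply transfer functions. G_eq = 11/(s+9) × 9/(s+7) = 99/((s+9)(s+7)). DC gain = 99/(9×7) = 1.5714.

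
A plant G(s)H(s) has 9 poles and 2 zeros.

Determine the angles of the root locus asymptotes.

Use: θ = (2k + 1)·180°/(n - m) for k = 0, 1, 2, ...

n - m = 9 - 2 = 7. Angles: θk = (2k + 1)·180°/7 = 25.71°, 77.14°, 128.57°, 180°, 231.43°, 282.86°, 334.29°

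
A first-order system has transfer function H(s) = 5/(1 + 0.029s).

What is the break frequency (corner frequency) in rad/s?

Corner frequency = 1/τ = 1/0.029 = 34.483 rad/s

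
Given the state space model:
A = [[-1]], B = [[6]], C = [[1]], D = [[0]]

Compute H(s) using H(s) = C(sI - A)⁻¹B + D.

(sI - A)⁻¹ = 1/(s + 1). H(s) = 1 × 6/(s + 1) + 0 = 6/(s + 1).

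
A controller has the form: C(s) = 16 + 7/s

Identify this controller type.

This is a Proportional-Integral (PI) controller.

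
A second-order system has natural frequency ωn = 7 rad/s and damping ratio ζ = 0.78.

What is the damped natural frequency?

ωd = ωn√(1 - ζ²) = 7√(1 - 0.78²) = 4.38 rad/s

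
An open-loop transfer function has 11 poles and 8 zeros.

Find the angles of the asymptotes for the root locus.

n - m = 11 - 8 = 3. Angles: θk = (2k + 1)·180°/3 = 60°, 180°, 300°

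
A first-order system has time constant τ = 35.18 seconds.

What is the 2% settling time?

For first-order system, 2% settling time ≈ 4τ = 4 × 35.18 = 140.72 s.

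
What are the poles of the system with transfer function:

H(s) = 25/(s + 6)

Pole is where denominator = 0: s + 6 = 0, so s = -6.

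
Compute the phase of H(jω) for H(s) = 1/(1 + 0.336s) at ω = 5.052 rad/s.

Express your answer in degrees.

Phase = -arctan(ωτ) = -arctan(5.052 × 0.336) = -59.5°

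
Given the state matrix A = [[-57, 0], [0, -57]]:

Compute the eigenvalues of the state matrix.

For diagonal matrix, eigenvalues are diagonal entries: λ₁ = -57, λ₂ = -57.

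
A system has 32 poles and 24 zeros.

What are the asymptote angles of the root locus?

n - m = 32 - 24 = 8. Angles: θk = (2k + 1)·180°/8 = 22.5°, 67.5°, 112.5°, 157.5°, 202.5°, 247.5°, 292.5°, 337.5°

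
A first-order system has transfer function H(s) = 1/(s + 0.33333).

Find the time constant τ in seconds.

For H(s) = 1/(s + 1/τ), the pole is at -1/τ = -0.33333, so τ = 1/0.33333 = 3 s.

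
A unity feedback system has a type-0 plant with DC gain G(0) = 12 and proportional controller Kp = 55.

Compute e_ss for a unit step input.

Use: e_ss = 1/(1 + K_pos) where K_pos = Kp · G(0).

K_pos = Kp · G(0) = 55 × 12 = 660. e_ss = 1/(1 + 660) = 0.0015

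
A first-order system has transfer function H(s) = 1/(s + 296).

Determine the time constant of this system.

For H(s) = 1/(s + 1/τ), the pole is at -1/τ = -296, so τ = 1/296 = 0.0034 s.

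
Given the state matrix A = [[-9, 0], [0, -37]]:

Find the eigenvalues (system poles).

For diagonal matrix, eigenvalues are diagonal entries: λ₁ = -9, λ₂ = -37.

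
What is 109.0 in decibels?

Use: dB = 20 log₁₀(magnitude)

dB = 20 log₁₀(109.0) = 40.7 dB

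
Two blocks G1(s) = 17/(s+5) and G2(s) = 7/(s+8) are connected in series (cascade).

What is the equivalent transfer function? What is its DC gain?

Series: multiply transfer functions. G_eq = 17/(s+5) × 7/(s+8) = 119/((s+5)(s+8)). DC gain = 119/(5×8) = 2.975.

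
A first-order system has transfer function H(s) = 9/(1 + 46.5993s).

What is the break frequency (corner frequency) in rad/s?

Corner frequency = 1/τ = 1/46.5993 = 0.021 rad/s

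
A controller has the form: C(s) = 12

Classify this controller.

This is a Proportional (P) controller.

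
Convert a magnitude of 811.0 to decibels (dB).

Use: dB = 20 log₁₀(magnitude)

dB = 20 log₁₀(811.0) = 58.2 dB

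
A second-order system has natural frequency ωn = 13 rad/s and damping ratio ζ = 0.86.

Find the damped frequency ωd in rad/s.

ωd = ωn√(1 - ζ²) = 13√(1 - 0.86²) = 6.63 rad/s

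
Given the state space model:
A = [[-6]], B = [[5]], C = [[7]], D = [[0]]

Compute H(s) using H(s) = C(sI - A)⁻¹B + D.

(sI - A)⁻¹ = 1/(s + 6). H(s) = 7 × 5/(s + 6) + 0 = 35/(s + 6).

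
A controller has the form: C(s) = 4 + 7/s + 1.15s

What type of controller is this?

This is a Proportional-Integral-Derivative (PID) controller.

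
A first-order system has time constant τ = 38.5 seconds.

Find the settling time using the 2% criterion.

For first-order system, 2% settling time ≈ 4τ = 4 × 38.5 = 154.0 s.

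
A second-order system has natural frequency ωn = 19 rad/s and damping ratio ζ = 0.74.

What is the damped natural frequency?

ωd = ωn√(1 - ζ²) = 19√(1 - 0.74²) = 12.78 rad/s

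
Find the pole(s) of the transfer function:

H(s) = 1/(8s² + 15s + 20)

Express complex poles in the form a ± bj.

Discriminant = 15² - 4×8×20 = 225 - 640 = -415 < 0, so the poles are a complex conjugate pair s = (-15 ± j√415)/(2×8). Real part = -15/(2×8) = -15/16 = -0.9375; imaginary part = ±√415/(2×8) ≈ 1.2732. Poles: s = -0.9375 ± 1.2732j.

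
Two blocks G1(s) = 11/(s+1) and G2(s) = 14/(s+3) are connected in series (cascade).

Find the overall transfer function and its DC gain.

Series: multiply transfer functions. G_eq = 11/(s+1) × 14/(s+3) = 154/((s+1)(s+3)). DC gain = 154/(1×3) = 51.3333.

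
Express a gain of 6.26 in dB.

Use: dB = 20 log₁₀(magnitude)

dB = 20 log₁₀(6.26) = 15.9 dB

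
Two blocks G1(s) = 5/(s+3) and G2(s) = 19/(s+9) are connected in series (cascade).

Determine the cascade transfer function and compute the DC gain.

Series: multiply transfer functions. G_eq = 5/(s+3) × 19/(s+9) = 95/((s+3)(s+9)). DC gain = 95/(3×9) = 3.5185.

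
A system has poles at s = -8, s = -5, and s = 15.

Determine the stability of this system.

Pole(s) at s = 15 are not in the left half-plane. System is unstable.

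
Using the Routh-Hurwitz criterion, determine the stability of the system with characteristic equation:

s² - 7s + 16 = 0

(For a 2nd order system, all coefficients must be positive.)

Coefficients: 1, -7, 16. b=-7 not positive, so system is unstable.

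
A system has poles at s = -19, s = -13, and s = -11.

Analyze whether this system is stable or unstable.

All poles are in the left half-plane. System is stable.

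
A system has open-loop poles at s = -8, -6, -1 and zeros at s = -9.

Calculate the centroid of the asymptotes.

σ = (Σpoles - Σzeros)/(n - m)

σ = (Σpoles - Σzeros)/(n - m) = (-15 - (-9))/(3 - 1) = -6/2 = -3.0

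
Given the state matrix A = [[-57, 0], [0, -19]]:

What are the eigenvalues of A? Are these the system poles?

For diagonal matrix, eigenvalues are diagonal entries: λ₁ = -57, λ₂ = -19. Eigenvalues of A = system poles.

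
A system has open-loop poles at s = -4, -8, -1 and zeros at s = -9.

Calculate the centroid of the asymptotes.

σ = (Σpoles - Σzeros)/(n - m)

σ = (Σpoles - Σzeros)/(n - m) = (-13 - (-9))/(3 - 1) = -4/2 = -2.0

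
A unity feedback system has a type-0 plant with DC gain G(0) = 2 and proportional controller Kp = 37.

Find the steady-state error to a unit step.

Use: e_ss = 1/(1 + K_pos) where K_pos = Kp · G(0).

K_pos = Kp · G(0) = 37 × 2 = 74. e_ss = 1/(1 + 74) = 0.0133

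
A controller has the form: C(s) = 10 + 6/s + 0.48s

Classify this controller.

This is a Proportional-Integral-Derivative (PID) controller.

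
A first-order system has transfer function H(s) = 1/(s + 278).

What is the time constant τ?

For H(s) = 1/(s + 1/τ), the pole is at -1/τ = -278, so τ = 1/278 = 0.0036 s.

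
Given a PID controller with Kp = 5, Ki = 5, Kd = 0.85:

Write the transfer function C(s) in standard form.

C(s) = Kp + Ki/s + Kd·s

Substituting values: C(s) = 5 + 5/s + 0.85s = (0.85s² + 5s + 5)/s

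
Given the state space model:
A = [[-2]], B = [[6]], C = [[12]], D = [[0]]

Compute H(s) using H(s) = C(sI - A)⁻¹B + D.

(sI - A)⁻¹ = 1/(s + 2). H(s) = 12 × 6/(s + 2) + 0 = 72/(s + 2).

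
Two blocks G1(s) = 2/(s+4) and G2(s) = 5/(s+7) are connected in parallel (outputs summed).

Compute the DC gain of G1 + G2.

Parallel: G_eq = G1 + G2. DC gain = G1(0) + G2(0) = 2/4 + 5/7 = 0.5 + 0.7143 = 1.2143.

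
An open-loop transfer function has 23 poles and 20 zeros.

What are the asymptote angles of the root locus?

n - m = 23 - 20 = 3. Angles: θk = (2k + 1)·180°/3 = 60°, 180°, 300°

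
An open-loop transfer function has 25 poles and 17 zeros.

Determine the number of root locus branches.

Root locus has n branches where n = number of poles = 25.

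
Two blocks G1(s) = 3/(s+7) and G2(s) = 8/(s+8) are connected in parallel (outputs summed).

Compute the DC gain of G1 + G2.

Parallel: G_eq = G1 + G2. DC gain = G1(0) + G2(0) = 3/7 + 8/8 = 0.4286 + 1 = 1.4286.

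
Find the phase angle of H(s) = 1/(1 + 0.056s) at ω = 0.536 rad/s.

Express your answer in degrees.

Phase = -arctan(ωτ) = -arctan(0.536 × 0.056) = -1.7°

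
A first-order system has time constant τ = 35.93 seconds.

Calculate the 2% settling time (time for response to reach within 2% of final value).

For first-order system, 2% settling time ≈ 4τ = 4 × 35.93 = 143.72 s.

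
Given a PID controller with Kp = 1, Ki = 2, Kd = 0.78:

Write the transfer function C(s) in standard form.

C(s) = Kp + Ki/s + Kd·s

Substituting values: C(s) = 1 + 2/s + 0.78s = (0.78s² + s + 2)/s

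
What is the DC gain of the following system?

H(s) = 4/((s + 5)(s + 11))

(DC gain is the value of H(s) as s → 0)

DC gain = H(0) = 4/(5 × 11) = 4/55 = 0.0727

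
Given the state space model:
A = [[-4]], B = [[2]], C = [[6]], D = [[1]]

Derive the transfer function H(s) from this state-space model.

(sI - A)⁻¹ = 1/(s + 4). H(s) = 6×2/(s + 4) + 1 = (s + 16)/(s + 4).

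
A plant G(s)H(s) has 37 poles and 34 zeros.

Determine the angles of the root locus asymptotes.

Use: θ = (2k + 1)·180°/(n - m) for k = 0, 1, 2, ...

n - m = 37 - 34 = 3. Angles: θk = (2k + 1)·180°/3 = 60°, 180°, 300°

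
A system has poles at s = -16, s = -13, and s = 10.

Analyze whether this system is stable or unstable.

Pole(s) at s = 10 are not in the left half-plane. System is unstable.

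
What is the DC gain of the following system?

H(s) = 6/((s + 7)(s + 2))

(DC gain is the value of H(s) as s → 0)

DC gain = H(0) = 6/(7 × 2) = 6/14 = 0.4286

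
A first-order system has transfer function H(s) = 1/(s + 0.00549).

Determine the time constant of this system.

For H(s) = 1/(s + 1/τ), the pole is at -1/τ = -0.00549, so τ = 1/0.00549 = 182.1 s.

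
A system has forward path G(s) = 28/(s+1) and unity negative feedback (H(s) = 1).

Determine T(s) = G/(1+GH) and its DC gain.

T(s) = G/(1+GH) = [28/(s+1)] / [1 + 28/(s+1)] = 28/(s+1+28) = 28/(s+29). DC gain = 28/29 = 0.9655.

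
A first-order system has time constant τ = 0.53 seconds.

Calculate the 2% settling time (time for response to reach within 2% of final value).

For first-order system, 2% settling time ≈ 4τ = 4 × 0.53 = 2.12 s.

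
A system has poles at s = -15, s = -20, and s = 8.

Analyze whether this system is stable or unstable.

Pole(s) at s = 8 are not in the left half-plane. System is unstable.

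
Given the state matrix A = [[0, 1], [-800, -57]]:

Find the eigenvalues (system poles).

det(A - λI) = λ² - (-57)λ + 800 = (λ - (-32))(λ - (-25)). Eigenvalues: -32, -25.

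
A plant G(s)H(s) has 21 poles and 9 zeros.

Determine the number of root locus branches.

Root locus has n branches where n = number of poles = 21.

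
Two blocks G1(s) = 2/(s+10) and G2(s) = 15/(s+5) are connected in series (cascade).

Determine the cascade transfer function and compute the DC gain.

Series: multiply transfer functions. G_eq = 2/(s+10) × 15/(s+5) = 30/((s+10)(s+5)). DC gain = 30/(10×5) = 0.6.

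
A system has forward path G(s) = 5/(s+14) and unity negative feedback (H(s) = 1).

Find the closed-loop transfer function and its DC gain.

T(s) = G/(1+GH) = [5/(s+14)] / [1 + 5/(s+14)] = 5/(s+14+5) = 5/(s+19). DC gain = 5/19 = 0.2632.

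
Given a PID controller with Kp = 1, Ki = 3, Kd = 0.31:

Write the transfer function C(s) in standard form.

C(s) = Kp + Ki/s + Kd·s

Substituting values: C(s) = 1 + 3/s + 0.31s = (0.31s² + s + 3)/s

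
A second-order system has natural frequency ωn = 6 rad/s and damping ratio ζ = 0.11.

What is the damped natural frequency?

ωd = ωn√(1 - ζ²) = 6√(1 - 0.11²) = 5.96 rad/s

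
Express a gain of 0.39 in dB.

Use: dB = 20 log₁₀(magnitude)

dB = 20 log₁₀(0.39) = -8.2 dB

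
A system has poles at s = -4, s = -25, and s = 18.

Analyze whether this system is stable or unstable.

Pole(s) at s = 18 are not in the left half-plane. System is unstable.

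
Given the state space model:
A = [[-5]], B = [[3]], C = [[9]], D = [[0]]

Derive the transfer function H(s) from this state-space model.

(sI - A)⁻¹ = 1/(s + 5). H(s) = 9 × 3/(s + 5) + 0 = 27/(s + 5).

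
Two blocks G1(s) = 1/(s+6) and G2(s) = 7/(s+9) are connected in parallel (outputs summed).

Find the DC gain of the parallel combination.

Parallel: G_eq = G1 + G2. DC gain = G1(0) + G2(0) = 1/6 + 7/9 = 0.1667 + 0.7778 = 0.9444.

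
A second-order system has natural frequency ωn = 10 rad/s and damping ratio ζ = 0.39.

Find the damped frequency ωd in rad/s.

ωd = ωn√(1 - ζ²) = 10√(1 - 0.39²) = 9.21 rad/s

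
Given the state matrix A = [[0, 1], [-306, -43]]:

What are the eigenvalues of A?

det(A - λI) = λ² - (-43)λ + 306 = (λ - (-34))(λ - (-9)). Eigenvalues: -34, -9.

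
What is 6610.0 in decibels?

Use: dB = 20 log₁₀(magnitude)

dB = 20 log₁₀(6610.0) = 76.4 dB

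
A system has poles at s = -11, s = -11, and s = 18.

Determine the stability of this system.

Pole(s) at s = 18 are not in the left half-plane. System is unstable.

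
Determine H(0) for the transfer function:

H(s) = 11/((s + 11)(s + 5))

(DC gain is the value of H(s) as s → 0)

DC gain = H(0) = 11/(11 × 5) = 11/55 = 0.2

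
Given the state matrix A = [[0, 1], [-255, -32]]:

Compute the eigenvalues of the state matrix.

det(A - λI) = λ² - (-32)λ + 255 = (λ - (-17))(λ - (-15)). Eigenvalues: -17, -15.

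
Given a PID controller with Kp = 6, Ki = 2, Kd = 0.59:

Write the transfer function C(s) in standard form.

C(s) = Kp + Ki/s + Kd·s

Substituting values: C(s) = 6 + 2/s + 0.59s = (0.59s² + 6s + 2)/s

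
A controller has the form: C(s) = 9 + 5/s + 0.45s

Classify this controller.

This is a Proportional-Integral-Derivative (PID) controller.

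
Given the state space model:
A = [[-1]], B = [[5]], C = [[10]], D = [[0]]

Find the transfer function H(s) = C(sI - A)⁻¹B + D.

(sI - A)⁻¹ = 1/(s + 1). H(s) = 10 × 5/(s + 1) + 0 = 50/(s + 1).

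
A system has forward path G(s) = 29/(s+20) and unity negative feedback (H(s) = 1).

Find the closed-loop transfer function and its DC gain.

T(s) = G/(1+GH) = [29/(s+20)] / [1 + 29/(s+20)] = 29/(s+20+29) = 29/(s+49). DC gain = 29/49 = 0.5918.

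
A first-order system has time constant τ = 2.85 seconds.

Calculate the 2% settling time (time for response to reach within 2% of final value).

For first-order system, 2% settling time ≈ 4τ = 4 × 2.85 = 11.4 s.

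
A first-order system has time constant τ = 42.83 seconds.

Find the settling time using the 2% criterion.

For first-order system, 2% settling time ≈ 4τ = 4 × 42.83 = 171.32 s.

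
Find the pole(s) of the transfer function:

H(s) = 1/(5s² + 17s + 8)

Discriminant = 17² - 4×5×8 = 289 - 160 = 129 > 0, so two distinct real poles. Using quadratic formula: s = (-17 ± √129)/(2×5) = (-17 ± √129)/10, with √129 ≈ 11.3578. s₁ ≈ -0.5642, s₂ ≈ -2.8358. Poles: s₁ = -0.5642, s₂ = -2.8358.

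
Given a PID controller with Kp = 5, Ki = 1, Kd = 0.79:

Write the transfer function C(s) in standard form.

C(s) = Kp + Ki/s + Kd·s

Substituting values: C(s) = 5 + 1/s + 0.79s = (0.79s² + 5s + 1)/s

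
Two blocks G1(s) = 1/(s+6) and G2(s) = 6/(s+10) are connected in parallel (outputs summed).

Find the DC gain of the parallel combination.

Parallel: G_eq = G1 + G2. DC gain = G1(0) + G2(0) = 1/6 + 6/10 = 0.1667 + 0.6 = 0.7667.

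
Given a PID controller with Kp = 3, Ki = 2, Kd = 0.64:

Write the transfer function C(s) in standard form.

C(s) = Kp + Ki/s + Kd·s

Substituting values: C(s) = 3 + 2/s + 0.64s = (0.64s² + 3s + 2)/s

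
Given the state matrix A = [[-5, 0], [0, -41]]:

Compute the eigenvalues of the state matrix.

For diagonal matrix, eigenvalues are diagonal entries: λ₁ = -5, λ₂ = -41.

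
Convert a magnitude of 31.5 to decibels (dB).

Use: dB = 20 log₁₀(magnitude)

dB = 20 log₁₀(31.5) = 30.0 dB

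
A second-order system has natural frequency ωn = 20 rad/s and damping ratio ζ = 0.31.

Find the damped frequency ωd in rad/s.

ωd = ωn√(1 - ζ²) = 20√(1 - 0.31²) = 19.01 rad/s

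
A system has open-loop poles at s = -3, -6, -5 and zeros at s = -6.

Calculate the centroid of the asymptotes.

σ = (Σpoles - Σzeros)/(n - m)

σ = (Σpoles - Σzeros)/(n - m) = (-14 - (-6))/(3 - 1) = -8/2 = -4.0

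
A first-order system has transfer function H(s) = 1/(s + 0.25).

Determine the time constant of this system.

For H(s) = 1/(s + 1/τ), the pole is at -1/τ = -0.25, so τ = 1/0.25 = 4 s.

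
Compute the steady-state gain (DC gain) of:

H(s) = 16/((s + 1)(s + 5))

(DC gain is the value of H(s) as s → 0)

DC gain = H(0) = 16/(1 × 5) = 16/5 = 3.2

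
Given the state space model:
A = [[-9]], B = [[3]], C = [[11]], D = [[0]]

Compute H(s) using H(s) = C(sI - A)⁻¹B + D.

(sI - A)⁻¹ = 1/(s + 9). H(s) = 11 × 3/(s + 9) + 0 = 33/(s + 9).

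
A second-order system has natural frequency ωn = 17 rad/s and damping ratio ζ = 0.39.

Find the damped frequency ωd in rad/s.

ωd = ωn√(1 - ζ²) = 17√(1 - 0.39²) = 15.65 rad/s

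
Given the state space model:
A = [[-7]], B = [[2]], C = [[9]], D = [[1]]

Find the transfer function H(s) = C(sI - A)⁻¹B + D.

(sI - A)⁻¹ = 1/(s + 7). H(s) = 9×2/(s + 7) + 1 = (s + 25)/(s + 7).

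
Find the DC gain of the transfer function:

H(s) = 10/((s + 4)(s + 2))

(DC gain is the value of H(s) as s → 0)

DC gain = H(0) = 10/(4 × 2) = 10/8 = 1.25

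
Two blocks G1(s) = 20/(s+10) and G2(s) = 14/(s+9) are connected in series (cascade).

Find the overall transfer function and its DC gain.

Series: multiply transfer functions. G_eq = 20/(s+10) × 14/(s+9) = 280/((s+10)(s+9)). DC gain = 280/(10×9) = 3.1111.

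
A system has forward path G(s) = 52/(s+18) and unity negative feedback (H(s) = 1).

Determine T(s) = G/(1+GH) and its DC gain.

T(s) = G/(1+GH) = [52/(s+18)] / [1 + 52/(s+18)] = 52/(s+18+52) = 52/(s+70). DC gain = 52/70 = 0.7429.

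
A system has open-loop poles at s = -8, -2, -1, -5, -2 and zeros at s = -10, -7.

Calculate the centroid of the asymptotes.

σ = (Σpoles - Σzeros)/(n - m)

σ = (Σpoles - Σzeros)/(n - m) = (-18 - (-17))/(5 - 2) = -1/3 = -0.33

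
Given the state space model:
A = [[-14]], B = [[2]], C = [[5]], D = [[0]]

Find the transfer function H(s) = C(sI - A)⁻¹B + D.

(sI - A)⁻¹ = 1/(s + 14). H(s) = 5 × 2/(s + 14) + 0 = 10/(s + 14).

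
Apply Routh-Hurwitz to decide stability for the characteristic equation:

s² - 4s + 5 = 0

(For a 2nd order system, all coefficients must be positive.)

Coefficients: 1, -4, 5. b=-4 not positive, so system is unstable.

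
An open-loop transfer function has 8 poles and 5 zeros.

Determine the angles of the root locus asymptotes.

n - m = 8 - 5 = 3. Angles: θk = (2k + 1)·180°/3 = 60°, 180°, 300°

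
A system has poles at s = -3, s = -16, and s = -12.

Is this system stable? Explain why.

All poles are in the left half-plane. System is stable.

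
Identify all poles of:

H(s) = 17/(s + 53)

Pole is where denominator = 0: s + 53 = 0, so s = -53.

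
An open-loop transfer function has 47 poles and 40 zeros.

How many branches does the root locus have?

Root locus has n branches where n = number of poles = 47.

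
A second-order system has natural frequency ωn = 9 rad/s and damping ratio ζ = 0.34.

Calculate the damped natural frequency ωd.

ωd = ωn√(1 - ζ²) = 9√(1 - 0.34²) = 8.46 rad/s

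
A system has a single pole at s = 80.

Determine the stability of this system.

Pole at s = 80 is in the right half-plane. Unstable.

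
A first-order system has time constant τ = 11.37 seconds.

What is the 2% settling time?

For first-order system, 2% settling time ≈ 4τ = 4 × 11.37 = 45.48 s.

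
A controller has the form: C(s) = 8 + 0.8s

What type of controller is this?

This is a Proportional-Derivative (PD) controller.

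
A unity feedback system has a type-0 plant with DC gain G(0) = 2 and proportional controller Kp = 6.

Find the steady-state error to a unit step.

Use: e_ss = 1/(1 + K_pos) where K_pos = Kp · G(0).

K_pos = Kp · G(0) = 6 × 2 = 12. e_ss = 1/(1 + 12) = 0.0769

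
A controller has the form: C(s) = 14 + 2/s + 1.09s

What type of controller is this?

This is a Proportional-Integral-Derivative (PID) controller.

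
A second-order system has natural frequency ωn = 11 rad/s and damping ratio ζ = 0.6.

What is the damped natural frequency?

ωd = ωn√(1 - ζ²) = 11√(1 - 0.6²) = 8.8 rad/s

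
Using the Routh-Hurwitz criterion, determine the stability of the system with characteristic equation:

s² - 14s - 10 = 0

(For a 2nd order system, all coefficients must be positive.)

Coefficients: 1, -14, -10. b=-14, c=-10 not positive, so system is unstable.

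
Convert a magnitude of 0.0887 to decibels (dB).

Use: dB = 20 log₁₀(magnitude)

dB = 20 log₁₀(0.0887) = -21.0 dB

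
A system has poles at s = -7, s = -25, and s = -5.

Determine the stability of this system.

All poles are in the left half-plane. System is stable.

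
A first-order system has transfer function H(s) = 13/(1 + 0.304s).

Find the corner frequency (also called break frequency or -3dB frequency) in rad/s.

Corner frequency = 1/τ = 1/0.304 = 3.289 rad/s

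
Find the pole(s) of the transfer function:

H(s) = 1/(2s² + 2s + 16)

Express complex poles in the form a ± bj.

Discriminant = 2² - 4×2×16 = 4 - 128 = -124 < 0, so the poles are a complex conjugate pair s = (-2 ± j√124)/(2×2). Real part = -2/(2×2) = -2/4 = -0.5; imaginary part = ±√124/(2×2) ≈ 2.7839. Poles: s = -0.5 ± 2.7839j.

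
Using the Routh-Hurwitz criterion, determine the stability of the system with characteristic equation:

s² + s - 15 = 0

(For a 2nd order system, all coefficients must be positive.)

Coefficients: 1, 1, -15. c=-15 not positive, so system is unstable.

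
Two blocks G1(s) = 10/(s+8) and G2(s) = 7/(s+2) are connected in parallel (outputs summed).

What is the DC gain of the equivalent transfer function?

Parallel: G_eq = G1 + G2. DC gain = G1(0) + G2(0) = 10/8 + 7/2 = 1.25 + 3.5 = 4.75.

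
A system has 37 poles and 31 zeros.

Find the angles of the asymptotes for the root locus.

n - m = 37 - 31 = 6. Angles: θk = (2k + 1)·180°/6 = 30°, 90°, 150°, 210°, 270°, 330°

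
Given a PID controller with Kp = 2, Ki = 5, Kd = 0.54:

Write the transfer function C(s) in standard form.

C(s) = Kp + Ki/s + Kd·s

Substituting values: C(s) = 2 + 5/s + 0.54s = (0.54s² + 2s + 5)/s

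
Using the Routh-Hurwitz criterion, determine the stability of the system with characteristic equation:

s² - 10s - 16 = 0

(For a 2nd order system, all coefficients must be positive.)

Coefficients: 1, -10, -16. b=-10, c=-16 not positive, so system is unstable.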